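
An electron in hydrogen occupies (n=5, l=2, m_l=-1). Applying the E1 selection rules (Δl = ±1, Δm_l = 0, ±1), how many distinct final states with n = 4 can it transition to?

5

E1 requires Δl = ±1, so l_f ∈ {1, 3}; with 0 ≤ l_f ≤ n_f−1 = 3, the allowed l_f values are {1, 3}.
For l_f = 1: m_f ∈ {m_i−1, m_i, m_i+1} ∩ [−1, 1] = {-1, 0} → 2 states.
For l_f = 3: m_f ∈ {m_i−1, m_i, m_i+1} ∩ [−3, 3] = {-2, -1, 0} → 3 states.
Total: 5.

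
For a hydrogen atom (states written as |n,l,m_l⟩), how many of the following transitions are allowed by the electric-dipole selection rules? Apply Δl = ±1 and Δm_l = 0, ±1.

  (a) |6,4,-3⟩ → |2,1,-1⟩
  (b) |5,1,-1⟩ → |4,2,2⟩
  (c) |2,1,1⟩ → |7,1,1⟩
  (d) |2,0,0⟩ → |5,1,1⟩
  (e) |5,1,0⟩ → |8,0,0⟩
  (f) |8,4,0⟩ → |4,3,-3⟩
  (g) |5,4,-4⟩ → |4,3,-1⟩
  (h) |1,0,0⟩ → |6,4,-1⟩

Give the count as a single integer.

(a) forbidden — Δl = -3 (E1 requires Δl = ±1); Δm_l = +2 (E1 requires Δm_l = 0, ±1)
(b) forbidden — Δm_l = +3 (E1 requires Δm_l = 0, ±1)
(c) forbidden — Δl = +0 (E1 requires Δl = ±1)
(d) allowed
(e) allowed
(f) forbidden — Δm_l = -3 (E1 requires Δm_l = 0, ±1)
(g) forbidden — Δm_l = +3 (E1 requires Δm_l = 0, ±1)
(h) forbidden — Δl = +4 (E1 requires Δl = ±1)
Total allowed: 2 of 8.

2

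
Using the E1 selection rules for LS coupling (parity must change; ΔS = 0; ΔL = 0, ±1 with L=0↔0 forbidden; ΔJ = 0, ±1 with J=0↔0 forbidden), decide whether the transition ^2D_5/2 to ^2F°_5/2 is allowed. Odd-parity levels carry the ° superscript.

allowed

ΔJ = 0, ±1 (not J=0↔0): J: 5/2 → 5/2, ΔJ = +0 — satisfied.
ΔL = 0, ±1 (not L=0↔0): L: 2 → 3, ΔL = +1 — satisfied.
Parity must change: even → odd — satisfied.
ΔS = 0: S: 1/2 → 1/2 — satisfied.
All four E1 rules are satisfied.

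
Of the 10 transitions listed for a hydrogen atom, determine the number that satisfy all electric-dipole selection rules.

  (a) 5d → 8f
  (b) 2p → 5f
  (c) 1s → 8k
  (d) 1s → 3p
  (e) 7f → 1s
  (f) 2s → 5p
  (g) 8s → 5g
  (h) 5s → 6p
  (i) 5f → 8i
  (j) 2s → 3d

4

(a) allowed
(b) forbidden — Δl = +2 (E1 requires Δl = ±1)
(c) forbidden — Δl = +7 (E1 requires Δl = ±1)
(d) allowed
(e) forbidden — Δl = -3 (E1 requires Δl = ±1)
(f) allowed
(g) forbidden — Δl = +4 (E1 requires Δl = ±1)
(h) allowed
(i) forbidden — Δl = +3 (E1 requires Δl = ±1)
(j) forbidden — Δl = +2 (E1 requires Δl = ±1)
Total allowed: 4 of 10.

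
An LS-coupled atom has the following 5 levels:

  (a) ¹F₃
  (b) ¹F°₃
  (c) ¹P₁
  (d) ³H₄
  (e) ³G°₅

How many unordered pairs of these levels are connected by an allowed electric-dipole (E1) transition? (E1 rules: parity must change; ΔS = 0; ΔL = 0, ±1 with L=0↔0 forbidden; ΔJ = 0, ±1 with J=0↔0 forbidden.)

(a)–(b): allowed.
(a)–(c): forbidden (parity, ΔL, ΔJ).
(a)–(d): forbidden (parity, ΔS, ΔL).
(a)–(e): forbidden (ΔS, ΔJ).
(b)–(c): forbidden (ΔL, ΔJ).
(b)–(d): forbidden (ΔS, ΔL).
(b)–(e): forbidden (parity, ΔS, ΔJ).
(c)–(d): forbidden (parity, ΔS, ΔL, ΔJ).
(c)–(e): forbidden (ΔS, ΔL, ΔJ).
(d)–(e): allowed.
Allowed pairs: 2 of 10.

2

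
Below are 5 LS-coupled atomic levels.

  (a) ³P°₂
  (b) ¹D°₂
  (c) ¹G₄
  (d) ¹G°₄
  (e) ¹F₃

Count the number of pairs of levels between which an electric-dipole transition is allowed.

3

(a)–(b): forbidden (parity, ΔS).
(a)–(c): forbidden (ΔS, ΔL, ΔJ).
(a)–(d): forbidden (parity, ΔS, ΔL, ΔJ).
(a)–(e): forbidden (ΔS, ΔL).
(b)–(c): forbidden (ΔL, ΔJ).
(b)–(d): forbidden (parity, ΔL, ΔJ).
(b)–(e): allowed.
(c)–(d): allowed.
(c)–(e): forbidden (parity).
(d)–(e): allowed.
Allowed pairs: 3 of 10.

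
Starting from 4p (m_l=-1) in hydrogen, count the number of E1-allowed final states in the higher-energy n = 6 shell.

E1 requires Δl = ±1, so l_f ∈ {0, 2}; with 0 ≤ l_f ≤ n_f−1 = 5, the allowed l_f values are {0, 2}.
For l_f = 0: m_f ∈ {m_i−1, m_i, m_i+1} ∩ [−0, 0] = {0} → 1 state.
For l_f = 2: m_f ∈ {m_i−1, m_i, m_i+1} ∩ [−2, 2] = {-2, -1, 0} → 3 states.
Total: 4.

4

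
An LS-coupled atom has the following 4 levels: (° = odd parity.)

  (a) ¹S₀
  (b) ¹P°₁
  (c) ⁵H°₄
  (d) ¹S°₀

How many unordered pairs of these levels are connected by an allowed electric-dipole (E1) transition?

(a)–(b): allowed.
(a)–(c): forbidden (ΔS, ΔL, ΔJ).
(a)–(d): forbidden (ΔL, ΔJ).
(b)–(c): forbidden (parity, ΔS, ΔL, ΔJ).
(b)–(d): forbidden (parity).
(c)–(d): forbidden (parity, ΔS, ΔL, ΔJ).
Allowed pairs: 1 of 6.

1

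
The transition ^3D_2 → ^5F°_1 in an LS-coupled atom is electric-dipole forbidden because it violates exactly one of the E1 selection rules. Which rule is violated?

Reading off the term symbols: S 1→2, L 2→3, J 2→1, parity even→odd.
Parity must change: even → odd — ok.
ΔS = 0: S: 1 → 2 — fails.
ΔL = 0, ±1 (not L=0↔0): L: 2 → 3, ΔL = +1 — ok.
ΔJ = 0, ±1 (not J=0↔0): J: 2 → 1, ΔJ = -1 — ok.

the ΔS = 0 rule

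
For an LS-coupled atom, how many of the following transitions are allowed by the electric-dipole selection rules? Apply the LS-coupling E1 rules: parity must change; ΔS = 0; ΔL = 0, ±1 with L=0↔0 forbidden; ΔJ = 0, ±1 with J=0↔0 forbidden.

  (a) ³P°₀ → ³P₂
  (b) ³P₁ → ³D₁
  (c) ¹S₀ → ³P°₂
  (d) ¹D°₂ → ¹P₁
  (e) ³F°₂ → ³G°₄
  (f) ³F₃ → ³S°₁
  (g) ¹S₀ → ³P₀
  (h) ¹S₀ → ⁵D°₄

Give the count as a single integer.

(a) forbidden (ΔJ fails)
(b) forbidden (parity fails)
(c) forbidden (ΔS, ΔJ fail)
(d) allowed
(e) forbidden (parity, ΔJ fail)
(f) forbidden (ΔL, ΔJ fail)
(g) forbidden (parity, ΔS, ΔJ fail)
(h) forbidden (ΔS, ΔL, ΔJ fail)
Total allowed: 1 of 8.

1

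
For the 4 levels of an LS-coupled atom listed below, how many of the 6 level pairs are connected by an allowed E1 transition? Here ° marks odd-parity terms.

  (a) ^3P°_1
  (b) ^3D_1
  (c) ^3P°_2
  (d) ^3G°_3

2

(a)–(b): allowed.
(a)–(c): forbidden (parity).
(a)–(d): forbidden (parity, ΔL, ΔJ).
(b)–(c): allowed.
(b)–(d): forbidden (ΔL, ΔJ).
(c)–(d): forbidden (parity, ΔL).
Allowed pairs: 2 of 6.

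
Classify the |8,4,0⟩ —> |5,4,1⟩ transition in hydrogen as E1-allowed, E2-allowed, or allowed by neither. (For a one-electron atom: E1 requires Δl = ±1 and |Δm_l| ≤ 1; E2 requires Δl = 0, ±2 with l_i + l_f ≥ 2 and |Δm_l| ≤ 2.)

E2

Δl = 4 − 4 = +0; l_i + l_f = 8.
Δm_l = +1.
E1 (Δl = ±1, |Δm_l| ≤ 1): not satisfied.
E2 (Δl = 0,±2, l_i+l_f ≥ 2, |Δm_l| ≤ 2): satisfied.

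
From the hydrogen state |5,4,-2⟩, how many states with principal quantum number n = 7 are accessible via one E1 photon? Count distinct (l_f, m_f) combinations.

6

E1 requires Δl = ±1, so l_f ∈ {3, 5}; with 0 ≤ l_f ≤ n_f−1 = 6, the allowed l_f values are {3, 5}.
For l_f = 3: m_f ∈ {m_i−1, m_i, m_i+1} ∩ [−3, 3] = {-3, -2, -1} → 3 states.
For l_f = 5: m_f ∈ {m_i−1, m_i, m_i+1} ∩ [−5, 5] = {-3, -2, -1} → 3 states.
Total: 6.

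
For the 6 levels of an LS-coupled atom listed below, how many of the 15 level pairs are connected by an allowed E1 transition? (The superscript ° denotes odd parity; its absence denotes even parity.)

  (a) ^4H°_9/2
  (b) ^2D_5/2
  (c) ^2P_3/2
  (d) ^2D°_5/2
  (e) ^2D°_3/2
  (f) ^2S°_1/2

5

(a)–(b): forbidden (ΔS, ΔL, ΔJ).
(a)–(c): forbidden (ΔS, ΔL, ΔJ).
(a)–(d): forbidden (parity, ΔS, ΔL, ΔJ).
(a)–(e): forbidden (parity, ΔS, ΔL, ΔJ).
(a)–(f): forbidden (parity, ΔS, ΔL, ΔJ).
(b)–(c): forbidden (parity).
(b)–(d): allowed.
(b)–(e): allowed.
(b)–(f): forbidden (ΔL, ΔJ).
(c)–(d): allowed.
(c)–(e): allowed.
(c)–(f): allowed.
(d)–(e): forbidden (parity).
(d)–(f): forbidden (parity, ΔL, ΔJ).
(e)–(f): forbidden (parity, ΔL).
Allowed pairs: 5 of 15.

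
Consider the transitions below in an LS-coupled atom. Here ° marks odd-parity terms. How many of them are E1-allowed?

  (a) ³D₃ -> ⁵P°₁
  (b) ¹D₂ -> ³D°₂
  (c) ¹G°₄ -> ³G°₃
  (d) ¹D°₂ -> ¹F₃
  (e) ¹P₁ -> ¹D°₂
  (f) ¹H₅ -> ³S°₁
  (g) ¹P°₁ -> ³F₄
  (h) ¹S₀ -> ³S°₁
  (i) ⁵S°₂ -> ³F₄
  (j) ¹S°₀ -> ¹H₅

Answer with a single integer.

2

(a) forbidden (ΔS, ΔJ fail)
(b) forbidden (ΔS fails)
(c) forbidden (parity, ΔS fail)
(d) allowed
(e) allowed
(f) forbidden (ΔS, ΔL, ΔJ fail)
(g) forbidden (ΔS, ΔL, ΔJ fail)
(h) forbidden (ΔS, ΔL fail)
(i) forbidden (ΔS, ΔL, ΔJ fail)
(j) forbidden (ΔL, ΔJ fail)
Total allowed: 2 of 10.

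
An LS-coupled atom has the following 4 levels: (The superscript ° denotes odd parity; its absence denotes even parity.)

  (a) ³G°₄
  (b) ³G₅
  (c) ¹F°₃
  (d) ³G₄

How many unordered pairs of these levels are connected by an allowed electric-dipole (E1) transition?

2

(a)–(b): allowed.
(a)–(c): forbidden (parity, ΔS).
(a)–(d): allowed.
(b)–(c): forbidden (ΔS, ΔJ).
(b)–(d): forbidden (parity).
(c)–(d): forbidden (ΔS).
Allowed pairs: 2 of 6.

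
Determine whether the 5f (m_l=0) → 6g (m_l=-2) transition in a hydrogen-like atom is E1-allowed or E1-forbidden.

forbidden

Initial l = 3, final l = 4, so Δl = +1. E1 requires Δl = ±1: passes.
m_l: 0 → -2 (Δm_l = -2). |Δm_l| ≤ 1 fails.
The transition is electric-dipole forbidden.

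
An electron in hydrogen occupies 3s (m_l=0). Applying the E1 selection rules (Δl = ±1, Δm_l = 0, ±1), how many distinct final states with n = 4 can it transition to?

E1 requires Δl = ±1, so l_f ∈ {-1, 1}; with 0 ≤ l_f ≤ n_f−1 = 3, the allowed l_f values are {1}.
For l_f = 1: m_f ∈ {m_i−1, m_i, m_i+1} ∩ [−1, 1] = {-1, 0, 1} → 3 states.
Total: 3.

3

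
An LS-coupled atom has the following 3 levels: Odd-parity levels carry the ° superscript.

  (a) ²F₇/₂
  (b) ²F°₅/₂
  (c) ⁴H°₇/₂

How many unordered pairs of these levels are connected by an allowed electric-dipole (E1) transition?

1

(a)–(b): allowed.
(a)–(c): forbidden (ΔS, ΔL).
(b)–(c): forbidden (parity, ΔS, ΔL).
Allowed pairs: 1 of 3.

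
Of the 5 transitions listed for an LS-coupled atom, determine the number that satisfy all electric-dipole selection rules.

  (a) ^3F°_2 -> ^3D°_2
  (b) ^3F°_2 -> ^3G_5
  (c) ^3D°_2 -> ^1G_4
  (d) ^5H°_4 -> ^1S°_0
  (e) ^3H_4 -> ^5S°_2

0

(a) forbidden (parity fails)
(b) forbidden (ΔJ fails)
(c) forbidden (ΔS, ΔL, ΔJ fail)
(d) forbidden (parity, ΔS, ΔL, ΔJ fail)
(e) forbidden (ΔS, ΔL, ΔJ fail)
Total allowed: 0 of 5.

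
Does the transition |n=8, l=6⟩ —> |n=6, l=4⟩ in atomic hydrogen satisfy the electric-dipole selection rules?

l: 6 → 4 (Δl = -2). Δl = ±1 fails.
The transition is electric-dipole forbidden.

forbidden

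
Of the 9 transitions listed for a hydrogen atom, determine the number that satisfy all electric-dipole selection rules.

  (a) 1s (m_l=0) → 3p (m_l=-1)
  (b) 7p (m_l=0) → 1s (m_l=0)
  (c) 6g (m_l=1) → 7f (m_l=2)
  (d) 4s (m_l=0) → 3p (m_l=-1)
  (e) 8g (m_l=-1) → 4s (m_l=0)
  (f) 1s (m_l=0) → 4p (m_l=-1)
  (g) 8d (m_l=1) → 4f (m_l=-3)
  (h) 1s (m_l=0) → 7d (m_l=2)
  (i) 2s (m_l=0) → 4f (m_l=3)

(a) allowed
(b) allowed
(c) allowed
(d) allowed
(e) forbidden — Δl = -4 (E1 requires Δl = ±1)
(f) allowed
(g) forbidden — Δm_l = -4 (E1 requires Δm_l = 0, ±1)
(h) forbidden — Δl = +2 (E1 requires Δl = ±1); Δm_l = +2 (E1 requires Δm_l = 0, ±1)
(i) forbidden — Δl = +3 (E1 requires Δl = ±1); Δm_l = +3 (E1 requires Δm_l = 0, ±1)
Total allowed: 5 of 9.

5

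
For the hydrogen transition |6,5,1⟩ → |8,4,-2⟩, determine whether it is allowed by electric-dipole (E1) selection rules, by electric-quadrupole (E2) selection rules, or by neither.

Δl = 4 − 5 = -1; l_i + l_f = 9.
Δm_l = -3.
E1 (Δl = ±1, |Δm_l| ≤ 1): not satisfied.
E2 (Δl = 0,±2, l_i+l_f ≥ 2, |Δm_l| ≤ 2): not satisfied.

neither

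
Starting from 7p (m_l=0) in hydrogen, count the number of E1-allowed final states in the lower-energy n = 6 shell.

E1 requires Δl = ±1, so l_f ∈ {0, 2}; with 0 ≤ l_f ≤ n_f−1 = 5, the allowed l_f values are {0, 2}.
For l_f = 0: m_f ∈ {m_i−1, m_i, m_i+1} ∩ [−0, 0] = {0} → 1 state.
For l_f = 2: m_f ∈ {m_i−1, m_i, m_i+1} ∩ [−2, 2] = {-1, 0, 1} → 3 states.
Total: 4.

4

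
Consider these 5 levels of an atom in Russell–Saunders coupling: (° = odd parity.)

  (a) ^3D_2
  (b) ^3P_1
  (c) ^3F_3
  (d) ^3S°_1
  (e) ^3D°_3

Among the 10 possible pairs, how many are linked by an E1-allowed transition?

3

(a)–(b): forbidden (parity).
(a)–(c): forbidden (parity).
(a)–(d): forbidden (ΔL).
(a)–(e): allowed.
(b)–(c): forbidden (parity, ΔL, ΔJ).
(b)–(d): allowed.
(b)–(e): forbidden (ΔJ).
(c)–(d): forbidden (ΔL, ΔJ).
(c)–(e): allowed.
(d)–(e): forbidden (parity, ΔL, ΔJ).
Allowed pairs: 3 of 10.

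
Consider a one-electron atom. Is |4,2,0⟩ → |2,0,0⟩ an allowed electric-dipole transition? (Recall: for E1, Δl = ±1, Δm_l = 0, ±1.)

l: 2 → 0 (Δl = -2). Δl = ±1 violated.
m_l: 0 → 0 (Δm_l = +0). |Δm_l| ≤ 1 satisfied.
The transition is electric-dipole forbidden.

forbidden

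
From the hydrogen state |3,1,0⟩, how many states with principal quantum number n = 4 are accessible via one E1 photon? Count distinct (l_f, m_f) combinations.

4

E1 requires Δl = ±1, so l_f ∈ {0, 2}; with 0 ≤ l_f ≤ n_f−1 = 3, the allowed l_f values are {0, 2}.
For l_f = 0: m_f ∈ {m_i−1, m_i, m_i+1} ∩ [−0, 0] = {0} → 1 state.
For l_f = 2: m_f ∈ {m_i−1, m_i, m_i+1} ∩ [−2, 2] = {-1, 0, 1} → 3 states.
Total: 4.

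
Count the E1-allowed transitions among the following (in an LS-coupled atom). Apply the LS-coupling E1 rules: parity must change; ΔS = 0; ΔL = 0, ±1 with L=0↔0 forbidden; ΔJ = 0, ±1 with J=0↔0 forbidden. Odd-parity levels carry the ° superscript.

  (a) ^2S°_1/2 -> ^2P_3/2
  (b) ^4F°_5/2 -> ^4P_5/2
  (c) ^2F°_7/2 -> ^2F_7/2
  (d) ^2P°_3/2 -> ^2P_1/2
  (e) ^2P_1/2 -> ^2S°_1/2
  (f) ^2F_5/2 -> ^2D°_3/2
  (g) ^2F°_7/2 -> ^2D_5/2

6

(a) allowed
(b) forbidden (ΔL fails)
(c) allowed
(d) allowed
(e) allowed
(f) allowed
(g) allowed
Total allowed: 6 of 7.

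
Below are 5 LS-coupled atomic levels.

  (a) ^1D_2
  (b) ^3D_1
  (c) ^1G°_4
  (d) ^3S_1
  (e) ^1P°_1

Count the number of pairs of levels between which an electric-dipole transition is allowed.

1

(a)–(b): forbidden (parity, ΔS).
(a)–(c): forbidden (ΔL, ΔJ).
(a)–(d): forbidden (parity, ΔS, ΔL).
(a)–(e): allowed.
(b)–(c): forbidden (ΔS, ΔL, ΔJ).
(b)–(d): forbidden (parity, ΔL).
(b)–(e): forbidden (ΔS).
(c)–(d): forbidden (ΔS, ΔL, ΔJ).
(c)–(e): forbidden (parity, ΔL, ΔJ).
(d)–(e): forbidden (ΔS).
Allowed pairs: 1 of 10.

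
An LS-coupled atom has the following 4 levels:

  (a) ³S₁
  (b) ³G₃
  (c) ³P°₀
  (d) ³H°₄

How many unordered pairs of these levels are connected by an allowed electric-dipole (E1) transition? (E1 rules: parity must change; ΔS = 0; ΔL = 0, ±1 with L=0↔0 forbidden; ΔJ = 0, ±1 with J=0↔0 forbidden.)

(a)–(b): forbidden (parity, ΔL, ΔJ).
(a)–(c): allowed.
(a)–(d): forbidden (ΔL, ΔJ).
(b)–(c): forbidden (ΔL, ΔJ).
(b)–(d): allowed.
(c)–(d): forbidden (parity, ΔL, ΔJ).
Allowed pairs: 2 of 6.

2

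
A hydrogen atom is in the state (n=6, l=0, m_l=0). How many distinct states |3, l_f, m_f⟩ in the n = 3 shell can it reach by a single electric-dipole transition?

3

E1 requires Δl = ±1, so l_f ∈ {-1, 1}; with 0 ≤ l_f ≤ n_f−1 = 2, the allowed l_f values are {1}.
For l_f = 1: m_f ∈ {m_i−1, m_i, m_i+1} ∩ [−1, 1] = {-1, 0, 1} → 3 states.
Total: 3.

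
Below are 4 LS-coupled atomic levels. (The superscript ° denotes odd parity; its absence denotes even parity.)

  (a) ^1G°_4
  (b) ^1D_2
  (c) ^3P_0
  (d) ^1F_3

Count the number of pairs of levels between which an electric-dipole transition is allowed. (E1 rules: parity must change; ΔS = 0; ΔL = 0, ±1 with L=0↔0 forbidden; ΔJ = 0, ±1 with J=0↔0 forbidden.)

1

(a)–(b): forbidden (ΔL, ΔJ).
(a)–(c): forbidden (ΔS, ΔL, ΔJ).
(a)–(d): allowed.
(b)–(c): forbidden (parity, ΔS, ΔJ).
(b)–(d): forbidden (parity).
(c)–(d): forbidden (parity, ΔS, ΔL, ΔJ).
Allowed pairs: 1 of 6.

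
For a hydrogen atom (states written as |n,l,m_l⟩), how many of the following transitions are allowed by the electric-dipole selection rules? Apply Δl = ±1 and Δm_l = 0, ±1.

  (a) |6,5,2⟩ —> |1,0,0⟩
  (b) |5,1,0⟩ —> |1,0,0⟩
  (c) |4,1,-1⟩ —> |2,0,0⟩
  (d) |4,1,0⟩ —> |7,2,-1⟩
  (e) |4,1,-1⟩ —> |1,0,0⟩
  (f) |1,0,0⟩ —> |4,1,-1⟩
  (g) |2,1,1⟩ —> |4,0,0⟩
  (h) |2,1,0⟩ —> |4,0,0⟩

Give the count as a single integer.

7

(a) forbidden — Δl = -5 (E1 requires Δl = ±1); Δm_l = -2 (E1 requires Δm_l = 0, ±1)
(b) allowed
(c) allowed
(d) allowed
(e) allowed
(f) allowed
(g) allowed
(h) allowed
Total allowed: 7 of 8.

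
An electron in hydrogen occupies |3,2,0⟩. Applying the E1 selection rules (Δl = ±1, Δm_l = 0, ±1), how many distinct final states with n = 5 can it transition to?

E1 requires Δl = ±1, so l_f ∈ {1, 3}; with 0 ≤ l_f ≤ n_f−1 = 4, the allowed l_f values are {1, 3}.
For l_f = 1: m_f ∈ {m_i−1, m_i, m_i+1} ∩ [−1, 1] = {-1, 0, 1} → 3 states.
For l_f = 3: m_f ∈ {m_i−1, m_i, m_i+1} ∩ [−3, 3] = {-1, 0, 1} → 3 states.
Total: 6.

6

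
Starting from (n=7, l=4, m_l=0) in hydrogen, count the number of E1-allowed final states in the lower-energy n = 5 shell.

E1 requires Δl = ±1, so l_f ∈ {3, 5}; with 0 ≤ l_f ≤ n_f−1 = 4, the allowed l_f values are {3}.
For l_f = 3: m_f ∈ {m_i−1, m_i, m_i+1} ∩ [−3, 3] = {-1, 0, 1} → 3 states.
Total: 3.

3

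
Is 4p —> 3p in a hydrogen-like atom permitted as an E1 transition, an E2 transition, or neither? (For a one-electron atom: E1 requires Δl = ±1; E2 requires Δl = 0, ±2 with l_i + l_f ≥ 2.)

Δl = 1 − 1 = +0; l_i + l_f = 2.
E1 (Δl = ±1): not satisfied.
E2 (Δl = 0,±2, l_i+l_f ≥ 2): satisfied.

E2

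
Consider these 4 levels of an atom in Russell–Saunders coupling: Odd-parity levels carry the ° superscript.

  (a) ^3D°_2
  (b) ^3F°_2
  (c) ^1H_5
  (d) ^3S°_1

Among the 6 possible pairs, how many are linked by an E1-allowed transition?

(a)–(b): forbidden (parity).
(a)–(c): forbidden (ΔS, ΔL, ΔJ).
(a)–(d): forbidden (parity, ΔL).
(b)–(c): forbidden (ΔS, ΔL, ΔJ).
(b)–(d): forbidden (parity, ΔL).
(c)–(d): forbidden (ΔS, ΔL, ΔJ).
Allowed pairs: 0 of 6.

0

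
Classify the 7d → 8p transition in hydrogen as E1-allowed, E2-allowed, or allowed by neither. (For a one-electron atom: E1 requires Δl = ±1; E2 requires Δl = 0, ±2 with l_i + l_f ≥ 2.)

Δl = 1 − 2 = -1; l_i + l_f = 3.
E1 (Δl = ±1): satisfied.
E2 (Δl = 0,±2, l_i+l_f ≥ 2): not satisfied.

E1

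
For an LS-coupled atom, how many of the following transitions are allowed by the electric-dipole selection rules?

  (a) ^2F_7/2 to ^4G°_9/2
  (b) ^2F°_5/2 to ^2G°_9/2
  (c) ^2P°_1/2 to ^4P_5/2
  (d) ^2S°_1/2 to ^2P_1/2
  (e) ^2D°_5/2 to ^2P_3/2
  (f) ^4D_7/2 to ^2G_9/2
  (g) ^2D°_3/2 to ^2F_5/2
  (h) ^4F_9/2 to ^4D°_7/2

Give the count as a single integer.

4

(a) forbidden (ΔS fails)
(b) forbidden (parity, ΔJ fail)
(c) forbidden (ΔS, ΔJ fail)
(d) allowed
(e) allowed
(f) forbidden (parity, ΔS, ΔL fail)
(g) allowed
(h) allowed
Total allowed: 4 of 8.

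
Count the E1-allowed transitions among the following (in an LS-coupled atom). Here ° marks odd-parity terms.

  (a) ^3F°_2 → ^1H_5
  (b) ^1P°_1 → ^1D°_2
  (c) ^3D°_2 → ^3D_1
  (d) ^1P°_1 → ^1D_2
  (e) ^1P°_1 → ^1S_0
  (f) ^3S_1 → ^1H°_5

(a) forbidden (ΔS, ΔL, ΔJ fail)
(b) forbidden (parity fails)
(c) allowed
(d) allowed
(e) allowed
(f) forbidden (ΔS, ΔL, ΔJ fail)
Total allowed: 3 of 6.

3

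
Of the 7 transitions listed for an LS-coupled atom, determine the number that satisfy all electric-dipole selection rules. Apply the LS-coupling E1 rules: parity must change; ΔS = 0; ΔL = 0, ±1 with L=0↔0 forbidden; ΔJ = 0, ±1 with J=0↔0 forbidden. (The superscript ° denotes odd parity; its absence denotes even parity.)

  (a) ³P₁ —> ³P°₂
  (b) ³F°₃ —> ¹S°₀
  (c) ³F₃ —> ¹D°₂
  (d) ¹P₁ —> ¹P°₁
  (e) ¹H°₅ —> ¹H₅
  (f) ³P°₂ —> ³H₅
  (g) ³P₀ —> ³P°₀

(a) allowed
(b) forbidden (parity, ΔS, ΔL, ΔJ fail)
(c) forbidden (ΔS fails)
(d) allowed
(e) allowed
(f) forbidden (ΔL, ΔJ fail)
(g) forbidden (ΔJ fails)
Total allowed: 3 of 7.

3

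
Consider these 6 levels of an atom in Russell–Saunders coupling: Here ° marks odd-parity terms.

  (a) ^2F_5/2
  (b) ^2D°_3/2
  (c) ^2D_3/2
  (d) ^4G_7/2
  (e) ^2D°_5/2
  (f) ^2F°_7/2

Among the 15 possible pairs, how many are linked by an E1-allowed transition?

5

(a)–(b): allowed.
(a)–(c): forbidden (parity).
(a)–(d): forbidden (parity, ΔS).
(a)–(e): allowed.
(a)–(f): allowed.
(b)–(c): allowed.
(b)–(d): forbidden (ΔS, ΔL, ΔJ).
(b)–(e): forbidden (parity).
(b)–(f): forbidden (parity, ΔJ).
(c)–(d): forbidden (parity, ΔS, ΔL, ΔJ).
(c)–(e): allowed.
(c)–(f): forbidden (ΔJ).
(d)–(e): forbidden (ΔS, ΔL).
(d)–(f): forbidden (ΔS).
(e)–(f): forbidden (parity).
Allowed pairs: 5 of 15.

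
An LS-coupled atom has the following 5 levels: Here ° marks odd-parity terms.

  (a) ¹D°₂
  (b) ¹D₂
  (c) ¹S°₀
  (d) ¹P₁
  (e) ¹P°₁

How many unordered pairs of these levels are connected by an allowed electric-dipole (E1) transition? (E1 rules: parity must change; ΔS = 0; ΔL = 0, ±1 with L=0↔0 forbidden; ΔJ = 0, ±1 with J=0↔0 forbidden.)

5

(a)–(b): allowed.
(a)–(c): forbidden (parity, ΔL, ΔJ).
(a)–(d): allowed.
(a)–(e): forbidden (parity).
(b)–(c): forbidden (ΔL, ΔJ).
(b)–(d): forbidden (parity).
(b)–(e): allowed.
(c)–(d): allowed.
(c)–(e): forbidden (parity).
(d)–(e): allowed.
Allowed pairs: 5 of 10.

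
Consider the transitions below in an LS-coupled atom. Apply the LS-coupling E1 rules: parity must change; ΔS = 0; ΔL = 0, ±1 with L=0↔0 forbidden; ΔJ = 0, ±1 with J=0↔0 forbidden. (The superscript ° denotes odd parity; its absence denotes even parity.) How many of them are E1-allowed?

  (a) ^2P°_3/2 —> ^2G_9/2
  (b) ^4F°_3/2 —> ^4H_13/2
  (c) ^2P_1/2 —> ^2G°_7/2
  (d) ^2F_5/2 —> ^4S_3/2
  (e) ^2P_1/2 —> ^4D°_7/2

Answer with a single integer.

(a) forbidden (ΔL, ΔJ fail)
(b) forbidden (ΔL, ΔJ fail)
(c) forbidden (ΔL, ΔJ fail)
(d) forbidden (parity, ΔS, ΔL fail)
(e) forbidden (ΔS, ΔJ fail)
Total allowed: 0 of 5.

0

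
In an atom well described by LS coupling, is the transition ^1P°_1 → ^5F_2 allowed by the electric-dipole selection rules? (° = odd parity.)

forbidden

Reading off the term symbols: S 0→2, L 1→3, J 1→2, parity odd→even.
ΔJ = 0, ±1 (not J=0↔0): J: 1 → 2, ΔJ = +1 — satisfied.
ΔS = 0: S: 0 → 2 — violated.
ΔL = 0, ±1 (not L=0↔0): L: 1 → 3, ΔL = +2 — violated.
Parity must change: odd → even — satisfied.
Rule(s) violated: ΔS, ΔL.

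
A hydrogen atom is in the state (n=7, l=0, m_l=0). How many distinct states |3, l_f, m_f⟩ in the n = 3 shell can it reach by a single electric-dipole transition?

3

E1 requires Δl = ±1, so l_f ∈ {-1, 1}; with 0 ≤ l_f ≤ n_f−1 = 2, the allowed l_f values are {1}.
For l_f = 1: m_f ∈ {m_i−1, m_i, m_i+1} ∩ [−1, 1] = {-1, 0, 1} → 3 states.
Total: 3.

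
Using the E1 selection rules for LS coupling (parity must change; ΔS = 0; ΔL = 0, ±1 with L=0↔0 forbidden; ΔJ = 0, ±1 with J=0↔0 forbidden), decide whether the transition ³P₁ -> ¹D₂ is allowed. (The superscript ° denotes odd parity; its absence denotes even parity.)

forbidden

Parity must change: even → even — fails.
ΔS = 0: S: 1 → 0 — fails.
ΔL = 0, ±1 (not L=0↔0): L: 1 → 2, ΔL = +1 — passes.
ΔJ = 0, ±1 (not J=0↔0): J: 1 → 2, ΔJ = +1 — passes.
Rule(s) violated: parity, ΔS.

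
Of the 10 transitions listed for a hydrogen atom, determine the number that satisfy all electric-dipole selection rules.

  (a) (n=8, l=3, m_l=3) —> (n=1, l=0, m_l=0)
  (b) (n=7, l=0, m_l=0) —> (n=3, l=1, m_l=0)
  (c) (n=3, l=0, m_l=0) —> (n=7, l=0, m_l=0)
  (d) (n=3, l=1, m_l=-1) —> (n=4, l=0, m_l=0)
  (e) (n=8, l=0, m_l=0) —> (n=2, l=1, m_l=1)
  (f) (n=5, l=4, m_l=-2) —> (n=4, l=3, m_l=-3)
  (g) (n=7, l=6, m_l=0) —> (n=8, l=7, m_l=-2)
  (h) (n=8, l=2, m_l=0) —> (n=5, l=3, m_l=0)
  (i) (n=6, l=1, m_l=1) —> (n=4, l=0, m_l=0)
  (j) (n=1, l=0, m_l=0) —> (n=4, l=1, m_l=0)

7

(a) forbidden — Δl = -3 (E1 requires Δl = ±1); Δm_l = -3 (E1 requires Δm_l = 0, ±1)
(b) allowed
(c) forbidden — Δl = +0 (E1 requires Δl = ±1)
(d) allowed
(e) allowed
(f) allowed
(g) forbidden — Δm_l = -2 (E1 requires Δm_l = 0, ±1)
(h) allowed
(i) allowed
(j) allowed
Total allowed: 7 of 10.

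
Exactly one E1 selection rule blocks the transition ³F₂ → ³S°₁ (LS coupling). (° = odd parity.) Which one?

the ΔL = 0, ±1 rule

ΔJ = 0, ±1 (not J=0↔0): J: 2 → 1, ΔJ = -1 — ok.
ΔL = 0, ±1 (not L=0↔0): L: 3 → 0, ΔL = -3 — fails.
ΔS = 0: S: 1 → 1 — ok.
Parity must change: even → odd — ok.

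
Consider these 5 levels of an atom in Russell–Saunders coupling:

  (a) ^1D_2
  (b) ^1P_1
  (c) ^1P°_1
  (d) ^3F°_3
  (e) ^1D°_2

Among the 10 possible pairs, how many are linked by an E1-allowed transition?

4

(a)–(b): forbidden (parity).
(a)–(c): allowed.
(a)–(d): forbidden (ΔS).
(a)–(e): allowed.
(b)–(c): allowed.
(b)–(d): forbidden (ΔS, ΔL, ΔJ).
(b)–(e): allowed.
(c)–(d): forbidden (parity, ΔS, ΔL, ΔJ).
(c)–(e): forbidden (parity).
(d)–(e): forbidden (parity, ΔS).
Allowed pairs: 4 of 10.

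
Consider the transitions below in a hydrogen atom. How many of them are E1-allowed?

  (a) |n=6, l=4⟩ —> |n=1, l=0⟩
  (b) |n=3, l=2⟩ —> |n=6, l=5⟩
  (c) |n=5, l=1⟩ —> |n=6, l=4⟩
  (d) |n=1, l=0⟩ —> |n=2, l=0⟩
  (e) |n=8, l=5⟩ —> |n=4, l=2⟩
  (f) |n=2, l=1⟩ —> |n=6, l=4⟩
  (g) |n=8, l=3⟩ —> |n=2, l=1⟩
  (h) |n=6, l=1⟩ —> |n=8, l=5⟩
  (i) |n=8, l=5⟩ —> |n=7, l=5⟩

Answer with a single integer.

(a) forbidden — Δl = -4 (E1 requires Δl = ±1)
(b) forbidden — Δl = +3 (E1 requires Δl = ±1)
(c) forbidden — Δl = +3 (E1 requires Δl = ±1)
(d) forbidden — Δl = +0 (E1 requires Δl = ±1)
(e) forbidden — Δl = -3 (E1 requires Δl = ±1)
(f) forbidden — Δl = +3 (E1 requires Δl = ±1)
(g) forbidden — Δl = -2 (E1 requires Δl = ±1)
(h) forbidden — Δl = +4 (E1 requires Δl = ±1)
(i) forbidden — Δl = +0 (E1 requires Δl = ±1)
Total allowed: 0 of 9.

0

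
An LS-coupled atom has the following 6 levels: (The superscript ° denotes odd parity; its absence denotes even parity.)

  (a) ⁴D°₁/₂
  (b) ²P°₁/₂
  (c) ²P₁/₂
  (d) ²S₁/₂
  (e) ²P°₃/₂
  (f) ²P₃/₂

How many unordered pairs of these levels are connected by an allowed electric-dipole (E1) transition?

(a)–(b): forbidden (parity, ΔS).
(a)–(c): forbidden (ΔS).
(a)–(d): forbidden (ΔS, ΔL).
(a)–(e): forbidden (parity, ΔS).
(a)–(f): forbidden (ΔS).
(b)–(c): allowed.
(b)–(d): allowed.
(b)–(e): forbidden (parity).
(b)–(f): allowed.
(c)–(d): forbidden (parity).
(c)–(e): allowed.
(c)–(f): forbidden (parity).
(d)–(e): allowed.
(d)–(f): forbidden (parity).
(e)–(f): allowed.
Allowed pairs: 6 of 15.

6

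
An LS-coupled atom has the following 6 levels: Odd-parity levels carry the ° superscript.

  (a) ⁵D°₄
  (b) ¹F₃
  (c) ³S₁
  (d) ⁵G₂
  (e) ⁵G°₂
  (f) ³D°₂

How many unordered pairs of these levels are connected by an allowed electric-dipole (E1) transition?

(a)–(b): forbidden (ΔS).
(a)–(c): forbidden (ΔS, ΔL, ΔJ).
(a)–(d): forbidden (ΔL, ΔJ).
(a)–(e): forbidden (parity, ΔL, ΔJ).
(a)–(f): forbidden (parity, ΔS, ΔJ).
(b)–(c): forbidden (parity, ΔS, ΔL, ΔJ).
(b)–(d): forbidden (parity, ΔS).
(b)–(e): forbidden (ΔS).
(b)–(f): forbidden (ΔS).
(c)–(d): forbidden (parity, ΔS, ΔL).
(c)–(e): forbidden (ΔS, ΔL).
(c)–(f): forbidden (ΔL).
(d)–(e): allowed.
(d)–(f): forbidden (ΔS, ΔL).
(e)–(f): forbidden (parity, ΔS, ΔL).
Allowed pairs: 1 of 15.

1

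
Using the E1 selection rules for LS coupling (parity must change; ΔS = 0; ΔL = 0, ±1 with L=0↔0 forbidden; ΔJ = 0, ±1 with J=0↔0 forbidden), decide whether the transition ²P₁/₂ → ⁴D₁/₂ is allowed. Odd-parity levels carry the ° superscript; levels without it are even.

forbidden

Reading off the term symbols: S 1/2→3/2, L 1→2, J 1/2→1/2, parity even→even.
Parity must change: even → even — violated.
ΔS = 0: S: 1/2 → 3/2 — violated.
ΔL = 0, ±1 (not L=0↔0): L: 1 → 2, ΔL = +1 — satisfied.
ΔJ = 0, ±1 (not J=0↔0): J: 1/2 → 1/2, ΔJ = +0 — satisfied.
Rule(s) violated: parity, ΔS.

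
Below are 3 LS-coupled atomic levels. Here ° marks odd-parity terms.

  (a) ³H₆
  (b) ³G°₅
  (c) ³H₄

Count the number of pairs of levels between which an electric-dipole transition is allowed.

2

(a)–(b): allowed.
(a)–(c): forbidden (parity, ΔJ).
(b)–(c): allowed.
Allowed pairs: 2 of 3.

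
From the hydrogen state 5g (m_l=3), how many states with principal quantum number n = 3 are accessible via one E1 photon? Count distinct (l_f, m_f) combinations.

E1 requires l_f ∈ {3, 5}, but neither lies in [0, 2], so no final state is reachable.
Total: 0.

0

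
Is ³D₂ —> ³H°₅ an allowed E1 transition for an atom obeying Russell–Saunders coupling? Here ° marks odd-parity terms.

Initial level: S=1, L=2, J=2, parity even. Final level: S=1, L=5, J=5, parity odd.
Parity must change: even → odd — passes.
ΔS = 0: S: 1 → 1 — passes.
ΔJ = 0, ±1 (not J=0↔0): J: 2 → 5, ΔJ = +3 — fails.
ΔL = 0, ±1 (not L=0↔0): L: 2 → 5, ΔL = +3 — fails.
Rule(s) violated: ΔL, ΔJ.

forbidden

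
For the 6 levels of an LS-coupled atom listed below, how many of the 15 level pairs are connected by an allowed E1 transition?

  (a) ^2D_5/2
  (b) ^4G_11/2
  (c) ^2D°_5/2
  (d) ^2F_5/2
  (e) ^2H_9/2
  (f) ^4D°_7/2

2

(a)–(b): forbidden (parity, ΔS, ΔL, ΔJ).
(a)–(c): allowed.
(a)–(d): forbidden (parity).
(a)–(e): forbidden (parity, ΔL, ΔJ).
(a)–(f): forbidden (ΔS).
(b)–(c): forbidden (ΔS, ΔL, ΔJ).
(b)–(d): forbidden (parity, ΔS, ΔJ).
(b)–(e): forbidden (parity, ΔS).
(b)–(f): forbidden (ΔL, ΔJ).
(c)–(d): allowed.
(c)–(e): forbidden (ΔL, ΔJ).
(c)–(f): forbidden (parity, ΔS).
(d)–(e): forbidden (parity, ΔL, ΔJ).
(d)–(f): forbidden (ΔS).
(e)–(f): forbidden (ΔS, ΔL).
Allowed pairs: 2 of 15.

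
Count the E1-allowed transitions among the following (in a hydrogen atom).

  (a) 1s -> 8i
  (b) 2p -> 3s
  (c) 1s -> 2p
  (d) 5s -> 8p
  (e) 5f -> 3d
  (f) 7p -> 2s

5

(a) forbidden — Δl = +6 (E1 requires Δl = ±1)
(b) allowed
(c) allowed
(d) allowed
(e) allowed
(f) allowed
Total allowed: 5 of 6.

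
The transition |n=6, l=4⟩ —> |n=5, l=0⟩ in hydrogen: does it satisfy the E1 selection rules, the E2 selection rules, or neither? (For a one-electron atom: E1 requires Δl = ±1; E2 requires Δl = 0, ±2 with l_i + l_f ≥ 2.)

neither

Δl = 0 − 4 = -4; l_i + l_f = 4.
E1 (Δl = ±1): not satisfied.
E2 (Δl = 0,±2, l_i+l_f ≥ 2): not satisfied.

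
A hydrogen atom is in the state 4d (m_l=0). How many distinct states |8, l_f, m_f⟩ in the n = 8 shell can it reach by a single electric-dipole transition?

E1 requires Δl = ±1, so l_f ∈ {1, 3}; with 0 ≤ l_f ≤ n_f−1 = 7, the allowed l_f values are {1, 3}.
For l_f = 1: m_f ∈ {m_i−1, m_i, m_i+1} ∩ [−1, 1] = {-1, 0, 1} → 3 states.
For l_f = 3: m_f ∈ {m_i−1, m_i, m_i+1} ∩ [−3, 3] = {-1, 0, 1} → 3 states.
Total: 6.

6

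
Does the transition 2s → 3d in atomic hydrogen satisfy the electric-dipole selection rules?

forbidden

l: 0 → 2 (Δl = +2). Δl = ±1 ✗.
The transition is electric-dipole forbidden.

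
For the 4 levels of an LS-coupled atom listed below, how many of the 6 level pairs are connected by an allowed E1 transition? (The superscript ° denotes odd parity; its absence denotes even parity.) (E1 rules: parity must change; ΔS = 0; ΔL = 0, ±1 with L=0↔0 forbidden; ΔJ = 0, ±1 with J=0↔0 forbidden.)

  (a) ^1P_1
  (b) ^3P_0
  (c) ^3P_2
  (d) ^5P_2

(a)–(b): forbidden (parity, ΔS).
(a)–(c): forbidden (parity, ΔS).
(a)–(d): forbidden (parity, ΔS).
(b)–(c): forbidden (parity, ΔJ).
(b)–(d): forbidden (parity, ΔS, ΔJ).
(c)–(d): forbidden (parity, ΔS).
Allowed pairs: 0 of 6.

0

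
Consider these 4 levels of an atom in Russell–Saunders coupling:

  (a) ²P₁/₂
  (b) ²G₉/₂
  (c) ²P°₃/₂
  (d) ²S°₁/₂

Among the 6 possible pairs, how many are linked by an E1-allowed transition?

(a)–(b): forbidden (parity, ΔL, ΔJ).
(a)–(c): allowed.
(a)–(d): allowed.
(b)–(c): forbidden (ΔL, ΔJ).
(b)–(d): forbidden (ΔL, ΔJ).
(c)–(d): forbidden (parity).
Allowed pairs: 2 of 6.

2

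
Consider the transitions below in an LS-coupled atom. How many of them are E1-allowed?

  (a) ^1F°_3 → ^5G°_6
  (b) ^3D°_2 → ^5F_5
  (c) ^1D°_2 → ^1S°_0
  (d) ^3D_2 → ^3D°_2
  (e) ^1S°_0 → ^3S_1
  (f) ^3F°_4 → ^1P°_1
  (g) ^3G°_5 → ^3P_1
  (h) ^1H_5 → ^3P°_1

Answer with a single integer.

1

(a) forbidden (parity, ΔS, ΔJ fail)
(b) forbidden (ΔS, ΔJ fail)
(c) forbidden (parity, ΔL, ΔJ fail)
(d) allowed
(e) forbidden (ΔS, ΔL fail)
(f) forbidden (parity, ΔS, ΔL, ΔJ fail)
(g) forbidden (ΔL, ΔJ fail)
(h) forbidden (ΔS, ΔL, ΔJ fail)
Total allowed: 1 of 8.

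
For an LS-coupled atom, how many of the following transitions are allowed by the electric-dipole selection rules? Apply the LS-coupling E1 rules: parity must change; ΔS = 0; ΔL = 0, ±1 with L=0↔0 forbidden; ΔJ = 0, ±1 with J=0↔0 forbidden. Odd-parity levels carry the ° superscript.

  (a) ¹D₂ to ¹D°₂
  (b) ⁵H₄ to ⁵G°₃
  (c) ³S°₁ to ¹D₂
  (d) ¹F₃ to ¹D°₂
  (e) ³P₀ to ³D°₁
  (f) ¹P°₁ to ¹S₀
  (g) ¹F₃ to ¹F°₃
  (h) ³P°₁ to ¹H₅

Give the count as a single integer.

(a) allowed
(b) allowed
(c) forbidden (ΔS, ΔL fail)
(d) allowed
(e) allowed
(f) allowed
(g) allowed
(h) forbidden (ΔS, ΔL, ΔJ fail)
Total allowed: 6 of 8.

6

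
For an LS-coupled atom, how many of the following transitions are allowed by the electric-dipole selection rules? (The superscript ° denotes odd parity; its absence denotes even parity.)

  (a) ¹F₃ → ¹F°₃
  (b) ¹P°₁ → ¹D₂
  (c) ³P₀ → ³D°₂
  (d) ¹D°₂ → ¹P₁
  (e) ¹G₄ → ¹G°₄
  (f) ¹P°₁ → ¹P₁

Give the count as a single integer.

5

(a) allowed
(b) allowed
(c) forbidden (ΔJ fails)
(d) allowed
(e) allowed
(f) allowed
Total allowed: 5 of 6.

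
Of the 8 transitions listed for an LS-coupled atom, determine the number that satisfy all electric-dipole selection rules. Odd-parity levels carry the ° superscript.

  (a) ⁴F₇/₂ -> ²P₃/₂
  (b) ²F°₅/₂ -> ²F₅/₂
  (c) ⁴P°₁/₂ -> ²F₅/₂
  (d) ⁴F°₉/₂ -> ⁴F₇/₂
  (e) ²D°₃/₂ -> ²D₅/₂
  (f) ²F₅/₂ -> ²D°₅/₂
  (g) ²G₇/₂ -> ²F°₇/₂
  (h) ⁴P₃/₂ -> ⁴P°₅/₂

6

(a) forbidden (parity, ΔS, ΔL, ΔJ fail)
(b) allowed
(c) forbidden (ΔS, ΔL, ΔJ fail)
(d) allowed
(e) allowed
(f) allowed
(g) allowed
(h) allowed
Total allowed: 6 of 8.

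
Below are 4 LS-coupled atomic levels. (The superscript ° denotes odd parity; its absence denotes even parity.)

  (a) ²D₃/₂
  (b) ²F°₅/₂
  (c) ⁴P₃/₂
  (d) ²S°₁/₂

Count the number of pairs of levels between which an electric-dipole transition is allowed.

1

(a)–(b): allowed.
(a)–(c): forbidden (parity, ΔS).
(a)–(d): forbidden (ΔL).
(b)–(c): forbidden (ΔS, ΔL).
(b)–(d): forbidden (parity, ΔL, ΔJ).
(c)–(d): forbidden (ΔS).
Allowed pairs: 1 of 6.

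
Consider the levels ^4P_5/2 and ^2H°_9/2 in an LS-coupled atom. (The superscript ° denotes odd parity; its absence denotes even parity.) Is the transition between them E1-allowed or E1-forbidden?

forbidden

Reading off the term symbols: S 3/2→1/2, L 1→5, J 5/2→9/2, parity even→odd.
Parity must change: even → odd — satisfied.
ΔS = 0: S: 3/2 → 1/2 — violated.
ΔL = 0, ±1 (not L=0↔0): L: 1 → 5, ΔL = +4 — violated.
ΔJ = 0, ±1 (not J=0↔0): J: 5/2 → 9/2, ΔJ = +2 — violated.
Rule(s) violated: ΔS, ΔL, ΔJ.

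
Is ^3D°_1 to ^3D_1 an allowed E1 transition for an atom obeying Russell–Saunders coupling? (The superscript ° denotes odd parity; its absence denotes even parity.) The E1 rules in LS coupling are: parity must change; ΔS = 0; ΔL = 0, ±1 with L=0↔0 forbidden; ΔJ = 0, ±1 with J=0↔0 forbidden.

ΔJ = 0, ±1 (not J=0↔0): J: 1 → 1, ΔJ = +0 — ok.
ΔL = 0, ±1 (not L=0↔0): L: 2 → 2, ΔL = +0 — ok.
Parity must change: odd → even — ok.
ΔS = 0: S: 1 → 1 — ok.
All four E1 rules are satisfied.

allowed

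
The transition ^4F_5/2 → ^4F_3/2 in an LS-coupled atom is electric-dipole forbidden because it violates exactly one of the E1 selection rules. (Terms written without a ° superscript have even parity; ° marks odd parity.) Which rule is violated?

Reading off the term symbols: S 3/2→3/2, L 3→3, J 5/2→3/2, parity even→even.
Parity must change: even → even — fails.
ΔS = 0: S: 3/2 → 3/2 — passes.
ΔL = 0, ±1 (not L=0↔0): L: 3 → 3, ΔL = +0 — passes.
ΔJ = 0, ±1 (not J=0↔0): J: 5/2 → 3/2, ΔJ = -1 — passes.

parity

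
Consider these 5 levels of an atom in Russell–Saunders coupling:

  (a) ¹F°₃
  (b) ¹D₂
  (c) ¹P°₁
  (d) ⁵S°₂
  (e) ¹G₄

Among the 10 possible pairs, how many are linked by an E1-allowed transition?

(a)–(b): allowed.
(a)–(c): forbidden (parity, ΔL, ΔJ).
(a)–(d): forbidden (parity, ΔS, ΔL).
(a)–(e): allowed.
(b)–(c): allowed.
(b)–(d): forbidden (ΔS, ΔL).
(b)–(e): forbidden (parity, ΔL, ΔJ).
(c)–(d): forbidden (parity, ΔS).
(c)–(e): forbidden (ΔL, ΔJ).
(d)–(e): forbidden (ΔS, ΔL, ΔJ).
Allowed pairs: 3 of 10.

3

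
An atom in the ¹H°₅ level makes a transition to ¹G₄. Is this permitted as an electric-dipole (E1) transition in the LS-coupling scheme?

allowed

Parity must change: odd → even — passes.
ΔS = 0: S: 0 → 0 — passes.
ΔL = 0, ±1 (not L=0↔0): L: 5 → 4, ΔL = -1 — passes.
ΔJ = 0, ±1 (not J=0↔0): J: 5 → 4, ΔJ = -1 — passes.
All four E1 rules are satisfied.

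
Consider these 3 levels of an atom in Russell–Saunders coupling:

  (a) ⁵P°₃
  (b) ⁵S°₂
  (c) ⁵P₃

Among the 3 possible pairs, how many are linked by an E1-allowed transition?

2

(a)–(b): forbidden (parity).
(a)–(c): allowed.
(b)–(c): allowed.
Allowed pairs: 2 of 3.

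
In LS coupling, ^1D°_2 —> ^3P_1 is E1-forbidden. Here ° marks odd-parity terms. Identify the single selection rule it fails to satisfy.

Reading off the term symbols: S 0→1, L 2→1, J 2→1, parity odd→even.
Parity must change: odd → even — ok.
ΔS = 0: S: 0 → 1 — fails.
ΔL = 0, ±1 (not L=0↔0): L: 2 → 1, ΔL = -1 — ok.
ΔJ = 0, ±1 (not J=0↔0): J: 2 → 1, ΔJ = -1 — ok.

the ΔS = 0 rule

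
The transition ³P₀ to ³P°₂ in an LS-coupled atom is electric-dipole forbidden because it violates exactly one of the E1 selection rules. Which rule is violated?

Initial level: S=1, L=1, J=0, parity even. Final level: S=1, L=1, J=2, parity odd.
Parity must change: even → odd — ✓.
ΔS = 0: S: 1 → 1 — ✓.
ΔL = 0, ±1 (not L=0↔0): L: 1 → 1, ΔL = +0 — ✓.
ΔJ = 0, ±1 (not J=0↔0): J: 0 → 2, ΔJ = +2 — ✗.

the ΔJ = 0, ±1 rule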